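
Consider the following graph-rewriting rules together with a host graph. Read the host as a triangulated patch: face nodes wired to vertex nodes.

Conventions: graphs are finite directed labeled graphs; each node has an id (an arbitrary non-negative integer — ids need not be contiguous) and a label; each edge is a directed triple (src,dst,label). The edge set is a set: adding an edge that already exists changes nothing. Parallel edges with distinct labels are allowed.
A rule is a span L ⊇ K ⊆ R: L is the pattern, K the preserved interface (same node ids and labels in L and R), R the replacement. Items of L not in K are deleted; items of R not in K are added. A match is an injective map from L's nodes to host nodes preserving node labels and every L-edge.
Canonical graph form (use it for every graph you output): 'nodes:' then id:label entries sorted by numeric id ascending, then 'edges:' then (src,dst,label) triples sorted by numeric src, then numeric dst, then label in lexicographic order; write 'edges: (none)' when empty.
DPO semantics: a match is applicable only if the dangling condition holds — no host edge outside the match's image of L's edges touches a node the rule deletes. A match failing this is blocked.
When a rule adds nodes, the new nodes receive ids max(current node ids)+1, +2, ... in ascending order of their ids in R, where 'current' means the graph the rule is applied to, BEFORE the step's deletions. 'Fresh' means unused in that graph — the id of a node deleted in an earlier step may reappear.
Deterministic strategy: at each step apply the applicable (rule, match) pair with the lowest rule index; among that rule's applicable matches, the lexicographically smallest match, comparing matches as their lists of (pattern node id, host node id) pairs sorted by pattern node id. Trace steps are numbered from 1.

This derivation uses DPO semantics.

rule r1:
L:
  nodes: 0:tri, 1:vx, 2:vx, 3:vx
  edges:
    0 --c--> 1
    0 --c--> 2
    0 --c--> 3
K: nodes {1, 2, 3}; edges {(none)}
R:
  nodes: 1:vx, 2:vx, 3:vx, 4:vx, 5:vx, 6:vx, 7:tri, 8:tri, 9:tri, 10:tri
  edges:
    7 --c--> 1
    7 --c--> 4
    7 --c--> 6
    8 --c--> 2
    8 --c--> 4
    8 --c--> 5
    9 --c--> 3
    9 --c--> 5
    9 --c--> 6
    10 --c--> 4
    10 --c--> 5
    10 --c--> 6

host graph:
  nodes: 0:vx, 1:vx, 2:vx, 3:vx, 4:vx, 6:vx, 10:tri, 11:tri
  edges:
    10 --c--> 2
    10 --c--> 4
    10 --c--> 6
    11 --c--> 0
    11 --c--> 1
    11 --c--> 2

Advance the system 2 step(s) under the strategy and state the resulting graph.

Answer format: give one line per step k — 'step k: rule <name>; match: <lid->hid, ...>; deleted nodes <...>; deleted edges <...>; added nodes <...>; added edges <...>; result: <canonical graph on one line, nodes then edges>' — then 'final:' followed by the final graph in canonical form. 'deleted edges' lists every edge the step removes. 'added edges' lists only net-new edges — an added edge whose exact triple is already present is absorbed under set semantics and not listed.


step 1: rule r1; match: 0->10, 1->2, 2->4, 3->6; deleted nodes 10; deleted edges (10,2,c); (10,4,c); (10,6,c); added nodes 12, 13, 14, 15, 16, 17, 18; added edges (15,2,c); (15,12,c); (15,14,c); (16,4,c); (16,12,c); (16,13,c); (17,6,c); (17,13,c); (17,14,c); (18,12,c); (18,13,c); (18,14,c); result: nodes: 0:vx, 1:vx, 2:vx, 3:vx, 4:vx, 6:vx, 11:tri, 12:vx, 13:vx, 14:vx, 15:tri, 16:tri, 17:tri, 18:tri edges: (11,0,c); (11,1,c); (11,2,c); (15,2,c); (15,12,c); (15,14,c); (16,4,c); (16,12,c); (16,13,c); (17,6,c); (17,13,c); (17,14,c); (18,12,c); (18,13,c); (18,14,c)
step 2: rule r1; match: 0->11, 1->0, 2->1, 3->2; deleted nodes 11; deleted edges (11,0,c); (11,1,c); (11,2,c); added nodes 19, 20, 21, 22, 23, 24, 25; added edges (22,0,c); (22,19,c); (22,21,c); (23,1,c); (23,19,c); (23,20,c); (24,2,c); (24,20,c); (24,21,c); (25,19,c); (25,20,c); (25,21,c); result: nodes: 0:vx, 1:vx, 2:vx, 3:vx, 4:vx, 6:vx, 12:vx, 13:vx, 14:vx, 15:tri, 16:tri, 17:tri, 18:tri, 19:vx, 20:vx, 21:vx, 22:tri, 23:tri, 24:tri, 25:tri edges: (15,2,c); (15,12,c); (15,14,c); (16,4,c); (16,12,c); (16,13,c); (17,6,c); (17,13,c); (17,14,c); (18,12,c); (18,13,c); (18,14,c); (22,0,c); (22,19,c); (22,21,c); (23,1,c); (23,19,c); (23,20,c); (24,2,c); (24,20,c); (24,21,c); (25,19,c); (25,20,c); (25,21,c)
final:
nodes: 0:vx, 1:vx, 2:vx, 3:vx, 4:vx, 6:vx, 12:vx, 13:vx, 14:vx, 15:tri, 16:tri, 17:tri, 18:tri, 19:vx, 20:vx, 21:vx, 22:tri, 23:tri, 24:tri, 25:tri
edges: (15,2,c); (15,12,c); (15,14,c); (16,4,c); (16,12,c); (16,13,c); (17,6,c); (17,13,c); (17,14,c); (18,12,c); (18,13,c); (18,14,c); (22,0,c); (22,19,c); (22,21,c); (23,1,c); (23,19,c); (23,20,c); (24,2,c); (24,20,c); (24,21,c); (25,19,c); (25,20,c); (25,21,c)


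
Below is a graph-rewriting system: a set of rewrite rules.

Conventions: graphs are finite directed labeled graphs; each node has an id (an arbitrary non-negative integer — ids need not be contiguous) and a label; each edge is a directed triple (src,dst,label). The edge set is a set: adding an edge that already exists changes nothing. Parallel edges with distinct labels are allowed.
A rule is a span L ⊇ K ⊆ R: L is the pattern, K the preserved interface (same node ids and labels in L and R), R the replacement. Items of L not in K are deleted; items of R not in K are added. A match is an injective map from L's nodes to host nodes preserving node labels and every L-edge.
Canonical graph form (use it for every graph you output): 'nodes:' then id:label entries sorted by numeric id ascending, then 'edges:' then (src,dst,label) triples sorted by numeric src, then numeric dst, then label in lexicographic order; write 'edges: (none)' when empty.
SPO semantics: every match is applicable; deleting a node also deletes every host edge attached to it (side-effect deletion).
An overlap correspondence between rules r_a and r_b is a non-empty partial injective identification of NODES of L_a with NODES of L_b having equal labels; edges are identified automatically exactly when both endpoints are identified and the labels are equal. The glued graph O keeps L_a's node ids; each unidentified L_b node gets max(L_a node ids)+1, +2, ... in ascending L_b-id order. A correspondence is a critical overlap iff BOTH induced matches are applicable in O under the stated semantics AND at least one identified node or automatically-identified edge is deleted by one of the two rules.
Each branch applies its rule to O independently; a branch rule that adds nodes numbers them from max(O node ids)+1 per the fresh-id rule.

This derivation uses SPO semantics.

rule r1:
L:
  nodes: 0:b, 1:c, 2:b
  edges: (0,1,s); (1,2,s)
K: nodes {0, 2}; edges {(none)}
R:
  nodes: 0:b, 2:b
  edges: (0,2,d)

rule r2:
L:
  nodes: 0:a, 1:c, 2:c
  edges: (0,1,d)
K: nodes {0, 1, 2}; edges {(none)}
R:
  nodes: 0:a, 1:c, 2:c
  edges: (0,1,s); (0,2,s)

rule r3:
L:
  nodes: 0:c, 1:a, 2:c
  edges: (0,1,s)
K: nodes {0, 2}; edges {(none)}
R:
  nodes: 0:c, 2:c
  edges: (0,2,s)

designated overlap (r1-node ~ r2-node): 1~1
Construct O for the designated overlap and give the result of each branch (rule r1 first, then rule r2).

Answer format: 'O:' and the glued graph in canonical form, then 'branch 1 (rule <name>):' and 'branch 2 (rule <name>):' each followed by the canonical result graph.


O:
nodes: 0:b, 1:c, 2:b, 3:a, 4:c
edges: (0,1,s); (1,2,s); (3,1,d)
branch 1 (rule r1):
nodes: 0:b, 2:b, 3:a, 4:c
edges: (0,2,d)
branch 2 (rule r2):
nodes: 0:b, 1:c, 2:b, 3:a, 4:c
edges: (0,1,s); (1,2,s); (3,1,s); (3,4,s)


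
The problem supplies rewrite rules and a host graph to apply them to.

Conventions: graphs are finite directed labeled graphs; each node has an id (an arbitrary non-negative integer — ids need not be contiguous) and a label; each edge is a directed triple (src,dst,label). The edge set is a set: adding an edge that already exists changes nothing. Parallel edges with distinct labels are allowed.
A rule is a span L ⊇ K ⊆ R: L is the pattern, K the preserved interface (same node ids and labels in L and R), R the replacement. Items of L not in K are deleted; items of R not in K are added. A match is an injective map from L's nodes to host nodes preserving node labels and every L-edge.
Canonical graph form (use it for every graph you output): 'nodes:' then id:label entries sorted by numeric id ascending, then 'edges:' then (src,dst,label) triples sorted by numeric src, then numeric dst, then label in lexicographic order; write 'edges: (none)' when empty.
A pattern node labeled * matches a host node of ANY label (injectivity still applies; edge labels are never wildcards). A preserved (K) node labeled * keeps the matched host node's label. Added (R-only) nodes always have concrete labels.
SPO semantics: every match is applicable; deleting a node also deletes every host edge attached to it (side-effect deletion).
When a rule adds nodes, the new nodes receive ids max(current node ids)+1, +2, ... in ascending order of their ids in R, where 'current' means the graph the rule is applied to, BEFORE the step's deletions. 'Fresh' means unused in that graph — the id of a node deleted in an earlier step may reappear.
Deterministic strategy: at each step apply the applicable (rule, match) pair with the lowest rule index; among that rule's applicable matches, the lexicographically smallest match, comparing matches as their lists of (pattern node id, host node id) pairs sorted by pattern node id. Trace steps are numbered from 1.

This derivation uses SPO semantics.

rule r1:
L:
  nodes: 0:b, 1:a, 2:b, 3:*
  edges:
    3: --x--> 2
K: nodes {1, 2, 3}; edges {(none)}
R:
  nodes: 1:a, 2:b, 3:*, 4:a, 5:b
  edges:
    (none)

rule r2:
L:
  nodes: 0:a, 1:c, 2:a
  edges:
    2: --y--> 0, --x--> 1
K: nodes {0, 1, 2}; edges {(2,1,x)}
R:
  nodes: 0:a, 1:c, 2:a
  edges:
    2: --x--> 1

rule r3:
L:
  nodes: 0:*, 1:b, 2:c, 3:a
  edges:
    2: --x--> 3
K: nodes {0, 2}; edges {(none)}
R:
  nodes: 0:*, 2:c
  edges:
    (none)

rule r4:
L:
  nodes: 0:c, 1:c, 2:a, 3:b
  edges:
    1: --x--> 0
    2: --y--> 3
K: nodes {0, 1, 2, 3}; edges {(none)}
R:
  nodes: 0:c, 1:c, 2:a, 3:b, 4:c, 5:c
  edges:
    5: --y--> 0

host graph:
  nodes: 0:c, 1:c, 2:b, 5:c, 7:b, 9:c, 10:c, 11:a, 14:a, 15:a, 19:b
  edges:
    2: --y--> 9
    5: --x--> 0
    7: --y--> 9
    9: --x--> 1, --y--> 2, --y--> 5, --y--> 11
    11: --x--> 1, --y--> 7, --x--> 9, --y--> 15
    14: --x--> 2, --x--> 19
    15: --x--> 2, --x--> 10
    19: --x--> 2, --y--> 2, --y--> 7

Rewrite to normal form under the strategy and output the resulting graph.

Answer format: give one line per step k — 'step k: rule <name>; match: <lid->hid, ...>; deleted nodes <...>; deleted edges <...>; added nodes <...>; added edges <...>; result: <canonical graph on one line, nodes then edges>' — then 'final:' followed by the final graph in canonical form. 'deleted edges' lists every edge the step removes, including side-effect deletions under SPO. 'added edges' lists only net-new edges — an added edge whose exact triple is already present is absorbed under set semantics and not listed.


step 1: rule r1; match: 0->2, 1->11, 2->19, 3->14; deleted nodes 2; deleted edges (2,9,y); (9,2,y); (14,2,x); (14,19,x); (15,2,x); (19,2,x); (19,2,y); added nodes 20, 21; added edges (none); result: nodes: 0:c, 1:c, 5:c, 7:b, 9:c, 10:c, 11:a, 14:a, 15:a, 19:b, 20:a, 21:b edges: (5,0,x); (7,9,y); (9,1,x); (9,5,y); (9,11,y); (11,1,x); (11,7,y); (11,9,x); (11,15,y); (15,10,x); (19,7,y)
step 2: rule r2; match: 0->15, 1->1, 2->11; deleted nodes (none); deleted edges (11,15,y); added nodes (none); added edges (none); result: nodes: 0:c, 1:c, 5:c, 7:b, 9:c, 10:c, 11:a, 14:a, 15:a, 19:b, 20:a, 21:b edges: (5,0,x); (7,9,y); (9,1,x); (9,5,y); (9,11,y); (11,1,x); (11,7,y); (11,9,x); (15,10,x); (19,7,y)
step 3: rule r4; match: 0->0, 1->5, 2->11, 3->7; deleted nodes (none); deleted edges (5,0,x); (11,7,y); added nodes 22, 23; added edges (23,0,y); result: nodes: 0:c, 1:c, 5:c, 7:b, 9:c, 10:c, 11:a, 14:a, 15:a, 19:b, 20:a, 21:b, 22:c, 23:c edges: (7,9,y); (9,1,x); (9,5,y); (9,11,y); (11,1,x); (11,9,x); (15,10,x); (19,7,y); (23,0,y)
final:
nodes: 0:c, 1:c, 5:c, 7:b, 9:c, 10:c, 11:a, 14:a, 15:a, 19:b, 20:a, 21:b, 22:c, 23:c
edges: (7,9,y); (9,1,x); (9,5,y); (9,11,y); (11,1,x); (11,9,x); (15,10,x); (19,7,y); (23,0,y)


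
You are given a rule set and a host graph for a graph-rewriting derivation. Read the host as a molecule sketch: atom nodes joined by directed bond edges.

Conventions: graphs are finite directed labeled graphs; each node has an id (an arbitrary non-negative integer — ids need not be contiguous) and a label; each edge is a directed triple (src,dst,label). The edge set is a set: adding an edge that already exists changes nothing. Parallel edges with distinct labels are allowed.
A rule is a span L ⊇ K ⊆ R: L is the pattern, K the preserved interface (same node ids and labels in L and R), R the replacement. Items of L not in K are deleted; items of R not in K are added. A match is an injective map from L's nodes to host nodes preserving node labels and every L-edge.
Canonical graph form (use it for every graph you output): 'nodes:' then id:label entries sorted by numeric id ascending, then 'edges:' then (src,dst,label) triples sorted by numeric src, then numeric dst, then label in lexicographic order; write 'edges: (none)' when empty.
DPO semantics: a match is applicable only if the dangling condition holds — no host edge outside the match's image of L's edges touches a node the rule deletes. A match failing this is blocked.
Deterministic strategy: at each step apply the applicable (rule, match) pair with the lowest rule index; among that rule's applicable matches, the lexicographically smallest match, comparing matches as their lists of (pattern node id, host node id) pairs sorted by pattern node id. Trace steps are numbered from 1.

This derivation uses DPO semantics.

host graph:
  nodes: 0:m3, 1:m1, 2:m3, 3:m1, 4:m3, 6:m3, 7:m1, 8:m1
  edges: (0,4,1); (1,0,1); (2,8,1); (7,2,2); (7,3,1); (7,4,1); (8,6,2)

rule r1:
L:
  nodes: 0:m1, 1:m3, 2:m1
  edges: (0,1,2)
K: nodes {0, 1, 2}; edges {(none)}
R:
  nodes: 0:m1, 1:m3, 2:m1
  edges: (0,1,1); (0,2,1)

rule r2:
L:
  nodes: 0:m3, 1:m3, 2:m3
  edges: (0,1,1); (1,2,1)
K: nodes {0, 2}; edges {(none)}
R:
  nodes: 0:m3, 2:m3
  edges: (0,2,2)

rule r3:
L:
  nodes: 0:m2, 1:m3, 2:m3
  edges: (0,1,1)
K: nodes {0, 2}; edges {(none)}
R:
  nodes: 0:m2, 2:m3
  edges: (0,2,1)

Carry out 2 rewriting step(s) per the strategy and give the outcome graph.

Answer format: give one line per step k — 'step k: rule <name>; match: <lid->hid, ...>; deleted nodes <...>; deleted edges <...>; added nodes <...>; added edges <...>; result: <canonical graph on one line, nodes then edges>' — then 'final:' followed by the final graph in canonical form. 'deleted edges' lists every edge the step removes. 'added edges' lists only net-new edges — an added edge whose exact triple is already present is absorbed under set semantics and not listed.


step 1: rule r1; match: 0->7, 1->2, 2->1; deleted nodes (none); deleted edges (7,2,2); added nodes (none); added edges (7,1,1); (7,2,1); result: nodes: 0:m3, 1:m1, 2:m3, 3:m1, 4:m3, 6:m3, 7:m1, 8:m1 edges: (0,4,1); (1,0,1); (2,8,1); (7,1,1); (7,2,1); (7,3,1); (7,4,1); (8,6,2)
step 2: rule r1; match: 0->8, 1->6, 2->1; deleted nodes (none); deleted edges (8,6,2); added nodes (none); added edges (8,1,1); (8,6,1); result: nodes: 0:m3, 1:m1, 2:m3, 3:m1, 4:m3, 6:m3, 7:m1, 8:m1 edges: (0,4,1); (1,0,1); (2,8,1); (7,1,1); (7,2,1); (7,3,1); (7,4,1); (8,1,1); (8,6,1)
final:
nodes: 0:m3, 1:m1, 2:m3, 3:m1, 4:m3, 6:m3, 7:m1, 8:m1
edges: (0,4,1); (1,0,1); (2,8,1); (7,1,1); (7,2,1); (7,3,1); (7,4,1); (8,1,1); (8,6,1)


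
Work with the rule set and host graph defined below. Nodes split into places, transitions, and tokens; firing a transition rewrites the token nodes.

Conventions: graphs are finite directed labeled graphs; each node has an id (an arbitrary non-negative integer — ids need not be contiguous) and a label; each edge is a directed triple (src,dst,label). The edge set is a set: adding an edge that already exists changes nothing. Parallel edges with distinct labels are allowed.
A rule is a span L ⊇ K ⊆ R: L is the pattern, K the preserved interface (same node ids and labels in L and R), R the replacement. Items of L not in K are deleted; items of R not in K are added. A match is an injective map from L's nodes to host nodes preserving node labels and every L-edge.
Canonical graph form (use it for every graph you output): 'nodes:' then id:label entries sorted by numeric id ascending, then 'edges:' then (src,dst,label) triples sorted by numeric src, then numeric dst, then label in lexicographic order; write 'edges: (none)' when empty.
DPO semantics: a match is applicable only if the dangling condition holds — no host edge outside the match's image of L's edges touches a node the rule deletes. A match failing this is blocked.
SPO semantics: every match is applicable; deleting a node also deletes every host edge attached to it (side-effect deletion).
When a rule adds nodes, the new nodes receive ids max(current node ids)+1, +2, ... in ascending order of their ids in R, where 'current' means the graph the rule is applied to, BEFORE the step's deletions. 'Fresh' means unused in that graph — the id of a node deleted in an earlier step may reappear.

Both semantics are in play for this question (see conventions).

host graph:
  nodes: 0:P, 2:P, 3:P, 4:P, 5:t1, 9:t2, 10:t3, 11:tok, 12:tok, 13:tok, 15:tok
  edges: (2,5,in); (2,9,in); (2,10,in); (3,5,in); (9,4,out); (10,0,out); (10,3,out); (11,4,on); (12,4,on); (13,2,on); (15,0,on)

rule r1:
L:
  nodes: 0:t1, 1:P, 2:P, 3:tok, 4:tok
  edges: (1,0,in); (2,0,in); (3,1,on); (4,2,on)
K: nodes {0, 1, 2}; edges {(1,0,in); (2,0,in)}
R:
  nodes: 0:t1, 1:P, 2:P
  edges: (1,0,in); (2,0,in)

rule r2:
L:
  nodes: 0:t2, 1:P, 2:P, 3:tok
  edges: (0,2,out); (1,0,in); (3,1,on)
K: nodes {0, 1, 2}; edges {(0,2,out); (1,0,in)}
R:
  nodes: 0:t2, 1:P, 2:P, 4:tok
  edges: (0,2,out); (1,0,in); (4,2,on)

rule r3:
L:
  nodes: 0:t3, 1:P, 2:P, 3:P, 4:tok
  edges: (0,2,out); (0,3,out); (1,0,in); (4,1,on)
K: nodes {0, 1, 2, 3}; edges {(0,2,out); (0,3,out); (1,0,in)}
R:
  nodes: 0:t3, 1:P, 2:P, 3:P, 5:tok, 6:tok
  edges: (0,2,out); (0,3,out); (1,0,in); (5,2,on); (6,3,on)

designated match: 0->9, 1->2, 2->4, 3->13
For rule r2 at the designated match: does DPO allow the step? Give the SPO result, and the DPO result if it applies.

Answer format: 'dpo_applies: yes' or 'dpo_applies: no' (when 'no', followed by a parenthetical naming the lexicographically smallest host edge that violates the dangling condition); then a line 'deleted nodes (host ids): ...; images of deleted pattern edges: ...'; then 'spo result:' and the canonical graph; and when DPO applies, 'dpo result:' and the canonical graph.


dpo_applies: yes
deleted nodes (host ids): 13; images of deleted pattern edges: (13,2,on)
spo result:
nodes: 0:P, 2:P, 3:P, 4:P, 5:t1, 9:t2, 10:t3, 11:tok, 12:tok, 15:tok, 16:tok
edges: (2,5,in); (2,9,in); (2,10,in); (3,5,in); (9,4,out); (10,0,out); (10,3,out); (11,4,on); (12,4,on); (15,0,on); (16,4,on)
dpo result:
nodes: 0:P, 2:P, 3:P, 4:P, 5:t1, 9:t2, 10:t3, 11:tok, 12:tok, 15:tok, 16:tok
edges: (2,5,in); (2,9,in); (2,10,in); (3,5,in); (9,4,out); (10,0,out); (10,3,out); (11,4,on); (12,4,on); (15,0,on); (16,4,on)


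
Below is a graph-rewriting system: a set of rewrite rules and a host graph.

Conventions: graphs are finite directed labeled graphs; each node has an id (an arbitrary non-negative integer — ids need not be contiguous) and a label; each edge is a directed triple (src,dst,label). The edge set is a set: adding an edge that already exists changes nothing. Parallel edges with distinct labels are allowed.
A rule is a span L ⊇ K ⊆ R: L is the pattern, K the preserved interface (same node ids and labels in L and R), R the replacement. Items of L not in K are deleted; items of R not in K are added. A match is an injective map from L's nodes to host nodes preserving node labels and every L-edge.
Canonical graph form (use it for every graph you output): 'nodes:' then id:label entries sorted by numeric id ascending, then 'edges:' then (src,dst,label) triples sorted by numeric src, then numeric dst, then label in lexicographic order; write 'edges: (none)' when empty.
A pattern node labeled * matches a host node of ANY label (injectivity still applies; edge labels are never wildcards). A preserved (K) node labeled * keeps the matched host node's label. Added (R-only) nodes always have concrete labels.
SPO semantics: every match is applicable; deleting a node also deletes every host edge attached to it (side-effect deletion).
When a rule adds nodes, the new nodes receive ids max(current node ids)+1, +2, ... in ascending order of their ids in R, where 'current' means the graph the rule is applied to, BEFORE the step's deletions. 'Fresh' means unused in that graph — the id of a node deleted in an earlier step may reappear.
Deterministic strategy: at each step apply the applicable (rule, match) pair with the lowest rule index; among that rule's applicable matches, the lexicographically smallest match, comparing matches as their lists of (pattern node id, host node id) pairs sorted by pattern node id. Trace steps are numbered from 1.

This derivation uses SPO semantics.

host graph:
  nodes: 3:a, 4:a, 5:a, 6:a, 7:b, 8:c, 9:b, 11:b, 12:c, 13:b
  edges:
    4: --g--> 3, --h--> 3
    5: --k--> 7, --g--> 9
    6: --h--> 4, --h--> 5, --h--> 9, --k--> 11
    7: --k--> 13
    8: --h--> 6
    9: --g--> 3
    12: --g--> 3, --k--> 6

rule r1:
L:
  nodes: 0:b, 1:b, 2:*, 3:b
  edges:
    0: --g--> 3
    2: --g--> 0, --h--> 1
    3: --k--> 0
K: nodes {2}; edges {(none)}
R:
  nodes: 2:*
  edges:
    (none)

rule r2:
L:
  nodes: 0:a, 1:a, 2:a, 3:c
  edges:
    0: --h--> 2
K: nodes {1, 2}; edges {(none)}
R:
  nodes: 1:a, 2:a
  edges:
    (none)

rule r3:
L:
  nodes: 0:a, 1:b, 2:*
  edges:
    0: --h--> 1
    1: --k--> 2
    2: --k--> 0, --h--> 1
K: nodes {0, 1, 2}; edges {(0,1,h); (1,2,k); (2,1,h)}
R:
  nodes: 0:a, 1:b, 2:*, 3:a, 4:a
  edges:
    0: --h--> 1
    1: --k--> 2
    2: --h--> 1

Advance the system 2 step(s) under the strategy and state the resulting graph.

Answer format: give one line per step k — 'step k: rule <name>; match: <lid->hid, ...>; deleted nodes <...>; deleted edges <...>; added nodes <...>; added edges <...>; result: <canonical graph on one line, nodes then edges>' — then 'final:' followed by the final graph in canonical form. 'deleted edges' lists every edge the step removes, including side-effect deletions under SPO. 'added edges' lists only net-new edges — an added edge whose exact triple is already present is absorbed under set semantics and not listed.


step 1: rule r2; match: 0->4, 1->5, 2->3, 3->8; deleted nodes 4, 8; deleted edges (4,3,g); (4,3,h); (6,4,h); (8,6,h); added nodes (none); added edges (none); result: nodes: 3:a, 5:a, 6:a, 7:b, 9:b, 11:b, 12:c, 13:b edges: (5,7,k); (5,9,g); (6,5,h); (6,9,h); (6,11,k); (7,13,k); (9,3,g); (12,3,g); (12,6,k)
step 2: rule r2; match: 0->6, 1->3, 2->5, 3->12; deleted nodes 6, 12; deleted edges (6,5,h); (6,9,h); (6,11,k); (12,3,g); (12,6,k); added nodes (none); added edges (none); result: nodes: 3:a, 5:a, 7:b, 9:b, 11:b, 13:b edges: (5,7,k); (5,9,g); (7,13,k); (9,3,g)
final:
nodes: 3:a, 5:a, 7:b, 9:b, 11:b, 13:b
edges: (5,7,k); (5,9,g); (7,13,k); (9,3,g)


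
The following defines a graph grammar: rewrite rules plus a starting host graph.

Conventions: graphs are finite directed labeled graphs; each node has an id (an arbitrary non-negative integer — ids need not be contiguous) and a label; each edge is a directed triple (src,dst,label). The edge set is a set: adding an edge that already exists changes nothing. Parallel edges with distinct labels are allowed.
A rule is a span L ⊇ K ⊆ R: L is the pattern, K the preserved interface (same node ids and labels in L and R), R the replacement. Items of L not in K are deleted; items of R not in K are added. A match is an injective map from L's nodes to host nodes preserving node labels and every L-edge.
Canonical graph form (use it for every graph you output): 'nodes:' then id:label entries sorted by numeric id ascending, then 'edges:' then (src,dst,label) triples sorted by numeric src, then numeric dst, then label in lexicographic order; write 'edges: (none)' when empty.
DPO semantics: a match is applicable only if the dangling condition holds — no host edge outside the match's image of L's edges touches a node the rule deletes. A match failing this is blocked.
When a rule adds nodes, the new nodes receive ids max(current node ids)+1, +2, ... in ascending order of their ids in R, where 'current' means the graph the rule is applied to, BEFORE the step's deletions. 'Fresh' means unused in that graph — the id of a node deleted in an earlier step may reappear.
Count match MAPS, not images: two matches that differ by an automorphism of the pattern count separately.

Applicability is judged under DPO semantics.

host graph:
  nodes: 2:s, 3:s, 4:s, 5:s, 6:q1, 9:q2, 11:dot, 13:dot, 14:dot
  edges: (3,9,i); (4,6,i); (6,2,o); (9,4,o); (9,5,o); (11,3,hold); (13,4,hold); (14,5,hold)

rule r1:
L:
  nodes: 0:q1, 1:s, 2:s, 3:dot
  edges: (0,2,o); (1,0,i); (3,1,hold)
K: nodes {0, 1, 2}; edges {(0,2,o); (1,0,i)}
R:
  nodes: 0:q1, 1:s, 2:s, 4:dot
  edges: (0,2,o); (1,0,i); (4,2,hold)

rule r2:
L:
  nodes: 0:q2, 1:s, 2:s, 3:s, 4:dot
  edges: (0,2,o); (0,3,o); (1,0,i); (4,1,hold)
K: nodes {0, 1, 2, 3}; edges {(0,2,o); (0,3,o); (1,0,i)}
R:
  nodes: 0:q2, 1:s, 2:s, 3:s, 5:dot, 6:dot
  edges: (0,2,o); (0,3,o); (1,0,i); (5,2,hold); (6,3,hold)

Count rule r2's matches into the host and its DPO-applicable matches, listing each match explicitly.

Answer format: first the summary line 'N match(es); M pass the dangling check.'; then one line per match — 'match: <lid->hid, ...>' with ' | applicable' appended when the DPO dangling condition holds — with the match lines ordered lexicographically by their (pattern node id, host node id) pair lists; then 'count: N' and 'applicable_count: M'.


2 match(es); 2 pass the dangling check.
match: 0->9, 1->3, 2->4, 3->5, 4->11 | applicable
match: 0->9, 1->3, 2->5, 3->4, 4->11 | applicable
count: 2
applicable_count: 2


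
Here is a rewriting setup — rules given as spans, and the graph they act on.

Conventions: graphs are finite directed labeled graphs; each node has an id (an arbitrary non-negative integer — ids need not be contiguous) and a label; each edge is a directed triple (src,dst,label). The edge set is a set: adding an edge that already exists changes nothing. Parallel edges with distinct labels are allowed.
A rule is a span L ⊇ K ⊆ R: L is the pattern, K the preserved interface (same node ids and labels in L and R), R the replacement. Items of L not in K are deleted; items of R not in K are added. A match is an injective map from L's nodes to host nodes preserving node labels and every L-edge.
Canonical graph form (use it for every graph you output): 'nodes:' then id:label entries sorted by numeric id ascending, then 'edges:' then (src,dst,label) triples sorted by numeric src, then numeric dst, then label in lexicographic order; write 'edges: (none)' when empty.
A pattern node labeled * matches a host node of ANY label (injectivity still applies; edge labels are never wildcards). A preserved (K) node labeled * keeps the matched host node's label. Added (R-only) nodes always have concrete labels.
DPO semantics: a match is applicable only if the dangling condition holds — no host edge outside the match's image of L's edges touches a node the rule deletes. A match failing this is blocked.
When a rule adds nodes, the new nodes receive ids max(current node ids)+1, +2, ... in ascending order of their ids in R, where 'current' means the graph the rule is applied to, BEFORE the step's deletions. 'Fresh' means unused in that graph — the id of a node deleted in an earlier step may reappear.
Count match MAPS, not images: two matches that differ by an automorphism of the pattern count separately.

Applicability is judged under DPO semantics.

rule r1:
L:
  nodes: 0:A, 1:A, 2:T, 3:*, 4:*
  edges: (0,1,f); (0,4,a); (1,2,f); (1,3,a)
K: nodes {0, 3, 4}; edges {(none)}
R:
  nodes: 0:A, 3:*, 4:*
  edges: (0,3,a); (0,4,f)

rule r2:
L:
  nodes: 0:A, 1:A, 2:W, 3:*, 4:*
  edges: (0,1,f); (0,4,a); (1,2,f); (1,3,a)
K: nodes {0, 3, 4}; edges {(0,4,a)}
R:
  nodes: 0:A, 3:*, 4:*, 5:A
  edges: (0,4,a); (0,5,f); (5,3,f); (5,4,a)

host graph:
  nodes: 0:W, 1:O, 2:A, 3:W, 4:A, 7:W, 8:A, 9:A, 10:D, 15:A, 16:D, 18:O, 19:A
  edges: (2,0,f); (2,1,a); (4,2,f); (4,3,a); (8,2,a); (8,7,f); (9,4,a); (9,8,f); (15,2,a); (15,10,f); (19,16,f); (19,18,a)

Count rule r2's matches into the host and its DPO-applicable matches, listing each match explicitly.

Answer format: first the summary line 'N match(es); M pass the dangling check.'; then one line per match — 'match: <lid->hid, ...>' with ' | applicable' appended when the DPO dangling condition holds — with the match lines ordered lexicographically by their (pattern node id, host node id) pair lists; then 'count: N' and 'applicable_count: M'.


2 match(es); 1 pass the dangling check.
match: 0->4, 1->2, 2->0, 3->1, 4->3
match: 0->9, 1->8, 2->7, 3->2, 4->4 | applicable
count: 2
applicable_count: 1


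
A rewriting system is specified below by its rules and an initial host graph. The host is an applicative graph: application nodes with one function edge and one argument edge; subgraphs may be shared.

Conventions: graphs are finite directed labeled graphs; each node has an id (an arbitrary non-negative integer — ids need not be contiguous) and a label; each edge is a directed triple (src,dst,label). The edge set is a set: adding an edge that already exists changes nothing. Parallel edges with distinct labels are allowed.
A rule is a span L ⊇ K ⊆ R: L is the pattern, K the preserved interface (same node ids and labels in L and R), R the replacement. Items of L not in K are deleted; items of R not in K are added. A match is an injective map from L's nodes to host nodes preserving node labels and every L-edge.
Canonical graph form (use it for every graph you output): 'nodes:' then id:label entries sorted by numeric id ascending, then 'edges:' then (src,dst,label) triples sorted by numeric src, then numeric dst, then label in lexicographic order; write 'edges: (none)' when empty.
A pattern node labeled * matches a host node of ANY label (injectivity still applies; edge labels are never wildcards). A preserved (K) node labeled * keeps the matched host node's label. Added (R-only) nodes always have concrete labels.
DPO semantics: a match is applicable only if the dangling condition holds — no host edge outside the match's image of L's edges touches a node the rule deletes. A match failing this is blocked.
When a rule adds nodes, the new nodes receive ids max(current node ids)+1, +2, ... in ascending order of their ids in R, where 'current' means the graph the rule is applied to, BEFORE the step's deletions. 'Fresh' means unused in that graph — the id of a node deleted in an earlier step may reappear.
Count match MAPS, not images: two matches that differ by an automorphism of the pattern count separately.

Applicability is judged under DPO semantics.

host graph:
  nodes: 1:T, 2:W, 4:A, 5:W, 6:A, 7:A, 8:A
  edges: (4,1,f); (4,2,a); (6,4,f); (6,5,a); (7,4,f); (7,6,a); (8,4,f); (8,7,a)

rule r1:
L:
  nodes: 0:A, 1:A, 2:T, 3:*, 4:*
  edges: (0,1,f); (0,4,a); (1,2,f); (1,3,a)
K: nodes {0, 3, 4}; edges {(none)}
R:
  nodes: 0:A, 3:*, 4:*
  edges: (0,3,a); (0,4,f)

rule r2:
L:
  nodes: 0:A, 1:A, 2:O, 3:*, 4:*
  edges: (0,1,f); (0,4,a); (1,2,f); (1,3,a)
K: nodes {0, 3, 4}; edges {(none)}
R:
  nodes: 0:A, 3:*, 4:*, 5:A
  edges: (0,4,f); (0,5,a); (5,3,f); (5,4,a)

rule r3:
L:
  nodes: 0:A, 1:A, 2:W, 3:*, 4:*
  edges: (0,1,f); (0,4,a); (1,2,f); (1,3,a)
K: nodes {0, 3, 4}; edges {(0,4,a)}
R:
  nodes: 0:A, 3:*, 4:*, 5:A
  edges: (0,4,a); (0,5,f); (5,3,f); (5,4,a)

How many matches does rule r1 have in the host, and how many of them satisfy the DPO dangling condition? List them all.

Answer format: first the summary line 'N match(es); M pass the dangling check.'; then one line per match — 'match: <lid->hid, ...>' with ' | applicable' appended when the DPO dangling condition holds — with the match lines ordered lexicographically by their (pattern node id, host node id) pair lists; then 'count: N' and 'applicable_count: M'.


3 match(es); 0 pass the dangling check.
match: 0->6, 1->4, 2->1, 3->2, 4->5
match: 0->7, 1->4, 2->1, 3->2, 4->6
match: 0->8, 1->4, 2->1, 3->2, 4->7
count: 3
applicable_count: 0


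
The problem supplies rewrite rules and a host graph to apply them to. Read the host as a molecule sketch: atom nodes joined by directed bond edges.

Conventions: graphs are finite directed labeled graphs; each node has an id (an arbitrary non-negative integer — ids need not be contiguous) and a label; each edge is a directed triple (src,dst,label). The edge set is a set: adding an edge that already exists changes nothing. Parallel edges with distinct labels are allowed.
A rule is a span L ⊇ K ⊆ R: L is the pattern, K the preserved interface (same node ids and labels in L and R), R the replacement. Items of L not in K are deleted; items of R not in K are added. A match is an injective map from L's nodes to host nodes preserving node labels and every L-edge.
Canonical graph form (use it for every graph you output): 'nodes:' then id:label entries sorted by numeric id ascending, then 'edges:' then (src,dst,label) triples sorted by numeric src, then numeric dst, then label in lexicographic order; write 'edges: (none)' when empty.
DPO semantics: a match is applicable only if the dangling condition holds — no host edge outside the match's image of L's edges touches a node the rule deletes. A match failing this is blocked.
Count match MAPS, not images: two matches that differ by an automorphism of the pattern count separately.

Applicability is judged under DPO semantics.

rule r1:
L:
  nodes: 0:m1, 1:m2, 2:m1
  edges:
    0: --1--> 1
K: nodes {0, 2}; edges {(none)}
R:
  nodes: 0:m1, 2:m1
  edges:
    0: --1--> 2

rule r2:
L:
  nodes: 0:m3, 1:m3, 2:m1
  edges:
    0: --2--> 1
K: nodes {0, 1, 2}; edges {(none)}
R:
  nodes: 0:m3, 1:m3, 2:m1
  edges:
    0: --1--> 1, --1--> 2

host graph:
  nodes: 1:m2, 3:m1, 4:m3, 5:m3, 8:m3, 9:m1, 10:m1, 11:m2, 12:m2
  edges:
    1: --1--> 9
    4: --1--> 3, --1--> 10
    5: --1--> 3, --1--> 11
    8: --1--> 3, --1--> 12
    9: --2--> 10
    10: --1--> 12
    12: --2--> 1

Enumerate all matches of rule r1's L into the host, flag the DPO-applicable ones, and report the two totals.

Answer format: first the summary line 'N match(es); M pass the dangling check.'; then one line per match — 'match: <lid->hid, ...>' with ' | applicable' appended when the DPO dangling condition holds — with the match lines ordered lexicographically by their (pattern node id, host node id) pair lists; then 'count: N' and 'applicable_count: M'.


2 match(es); 0 pass the dangling check.
match: 0->10, 1->12, 2->3
match: 0->10, 1->12, 2->9
count: 2
applicable_count: 0


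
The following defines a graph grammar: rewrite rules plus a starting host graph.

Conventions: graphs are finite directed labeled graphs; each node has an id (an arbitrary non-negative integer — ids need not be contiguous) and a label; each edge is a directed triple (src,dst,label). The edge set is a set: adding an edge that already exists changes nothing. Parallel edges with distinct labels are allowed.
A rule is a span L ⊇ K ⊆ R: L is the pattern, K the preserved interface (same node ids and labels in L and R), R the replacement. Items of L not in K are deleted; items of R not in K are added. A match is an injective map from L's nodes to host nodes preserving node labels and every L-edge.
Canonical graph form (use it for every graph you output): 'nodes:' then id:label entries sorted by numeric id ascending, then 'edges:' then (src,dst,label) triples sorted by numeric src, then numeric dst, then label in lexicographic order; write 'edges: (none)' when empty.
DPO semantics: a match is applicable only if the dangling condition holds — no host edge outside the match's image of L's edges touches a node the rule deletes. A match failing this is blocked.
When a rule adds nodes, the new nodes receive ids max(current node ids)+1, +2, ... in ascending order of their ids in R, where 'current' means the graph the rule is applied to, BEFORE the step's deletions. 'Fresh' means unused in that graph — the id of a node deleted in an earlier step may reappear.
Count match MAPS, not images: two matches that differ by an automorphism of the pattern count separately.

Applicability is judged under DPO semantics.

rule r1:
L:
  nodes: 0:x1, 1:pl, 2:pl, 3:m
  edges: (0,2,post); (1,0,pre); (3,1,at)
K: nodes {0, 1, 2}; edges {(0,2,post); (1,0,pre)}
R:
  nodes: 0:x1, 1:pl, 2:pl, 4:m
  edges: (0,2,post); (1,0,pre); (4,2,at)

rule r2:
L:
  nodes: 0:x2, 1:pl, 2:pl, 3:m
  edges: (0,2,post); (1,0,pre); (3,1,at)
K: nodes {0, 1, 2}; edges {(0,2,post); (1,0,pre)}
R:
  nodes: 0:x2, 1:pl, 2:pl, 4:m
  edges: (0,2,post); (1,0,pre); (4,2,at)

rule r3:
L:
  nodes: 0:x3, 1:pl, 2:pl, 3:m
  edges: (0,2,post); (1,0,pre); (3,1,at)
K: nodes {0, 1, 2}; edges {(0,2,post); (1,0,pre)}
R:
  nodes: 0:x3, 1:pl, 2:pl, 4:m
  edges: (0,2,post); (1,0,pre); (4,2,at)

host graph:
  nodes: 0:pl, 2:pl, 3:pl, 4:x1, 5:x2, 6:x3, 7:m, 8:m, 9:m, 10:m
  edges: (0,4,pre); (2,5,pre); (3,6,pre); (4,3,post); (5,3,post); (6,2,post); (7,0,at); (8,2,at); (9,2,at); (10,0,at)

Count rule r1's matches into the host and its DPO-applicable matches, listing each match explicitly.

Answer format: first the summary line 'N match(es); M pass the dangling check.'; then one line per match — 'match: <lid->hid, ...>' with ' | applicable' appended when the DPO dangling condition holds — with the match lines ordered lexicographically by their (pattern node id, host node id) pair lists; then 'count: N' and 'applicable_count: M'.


2 match(es); 2 pass the dangling check.
match: 0->4, 1->0, 2->3, 3->7 | applicable
match: 0->4, 1->0, 2->3, 3->10 | applicable
count: 2
applicable_count: 2


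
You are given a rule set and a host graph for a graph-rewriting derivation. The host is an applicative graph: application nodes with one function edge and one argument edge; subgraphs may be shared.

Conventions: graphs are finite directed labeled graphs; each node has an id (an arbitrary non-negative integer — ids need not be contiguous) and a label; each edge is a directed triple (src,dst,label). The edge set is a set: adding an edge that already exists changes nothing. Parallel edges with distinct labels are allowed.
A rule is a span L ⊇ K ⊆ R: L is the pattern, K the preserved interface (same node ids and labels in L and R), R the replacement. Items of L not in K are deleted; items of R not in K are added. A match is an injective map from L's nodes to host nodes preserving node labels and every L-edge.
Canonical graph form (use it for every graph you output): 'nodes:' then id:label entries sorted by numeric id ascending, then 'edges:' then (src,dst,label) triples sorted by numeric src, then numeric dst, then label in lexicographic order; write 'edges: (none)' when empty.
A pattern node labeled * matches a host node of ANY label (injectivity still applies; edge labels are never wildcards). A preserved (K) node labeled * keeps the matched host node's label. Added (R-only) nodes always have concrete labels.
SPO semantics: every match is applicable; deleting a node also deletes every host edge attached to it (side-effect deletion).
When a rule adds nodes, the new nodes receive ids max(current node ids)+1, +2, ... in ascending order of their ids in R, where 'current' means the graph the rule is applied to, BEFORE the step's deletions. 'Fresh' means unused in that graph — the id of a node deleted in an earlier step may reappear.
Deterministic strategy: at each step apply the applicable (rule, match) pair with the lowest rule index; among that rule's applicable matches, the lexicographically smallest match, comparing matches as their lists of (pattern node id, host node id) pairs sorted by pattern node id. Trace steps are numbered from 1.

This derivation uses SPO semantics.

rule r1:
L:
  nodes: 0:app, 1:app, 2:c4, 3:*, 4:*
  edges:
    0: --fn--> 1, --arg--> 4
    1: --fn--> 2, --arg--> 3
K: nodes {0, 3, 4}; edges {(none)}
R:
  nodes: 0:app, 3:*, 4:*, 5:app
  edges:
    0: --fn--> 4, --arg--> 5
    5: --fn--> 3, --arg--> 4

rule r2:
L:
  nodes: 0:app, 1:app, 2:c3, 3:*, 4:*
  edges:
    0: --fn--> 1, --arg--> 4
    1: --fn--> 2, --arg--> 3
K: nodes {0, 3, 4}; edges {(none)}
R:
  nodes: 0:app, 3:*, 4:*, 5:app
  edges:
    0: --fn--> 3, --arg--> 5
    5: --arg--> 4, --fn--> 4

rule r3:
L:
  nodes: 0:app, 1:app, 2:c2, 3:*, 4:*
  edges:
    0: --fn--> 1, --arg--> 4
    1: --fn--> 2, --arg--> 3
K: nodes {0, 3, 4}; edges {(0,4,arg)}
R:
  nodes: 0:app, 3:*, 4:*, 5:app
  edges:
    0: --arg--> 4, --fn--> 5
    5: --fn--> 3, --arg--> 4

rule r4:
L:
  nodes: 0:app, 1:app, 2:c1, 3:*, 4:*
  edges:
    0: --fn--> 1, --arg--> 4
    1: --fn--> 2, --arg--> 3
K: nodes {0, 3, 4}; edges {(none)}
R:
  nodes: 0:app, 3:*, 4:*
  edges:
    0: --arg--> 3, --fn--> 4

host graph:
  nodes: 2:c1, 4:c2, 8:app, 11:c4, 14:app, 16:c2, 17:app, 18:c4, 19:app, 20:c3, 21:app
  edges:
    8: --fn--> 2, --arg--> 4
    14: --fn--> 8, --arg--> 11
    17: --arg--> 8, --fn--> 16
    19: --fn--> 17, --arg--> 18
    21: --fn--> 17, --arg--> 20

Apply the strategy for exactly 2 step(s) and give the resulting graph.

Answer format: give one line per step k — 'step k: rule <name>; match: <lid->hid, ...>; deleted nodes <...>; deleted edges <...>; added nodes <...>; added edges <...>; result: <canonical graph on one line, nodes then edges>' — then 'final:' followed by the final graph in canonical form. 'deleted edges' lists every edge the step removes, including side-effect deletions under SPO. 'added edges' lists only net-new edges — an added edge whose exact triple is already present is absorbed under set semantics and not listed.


step 1: rule r3; match: 0->19, 1->17, 2->16, 3->8, 4->18; deleted nodes 16, 17; deleted edges (17,8,arg); (17,16,fn); (19,17,fn); (21,17,fn); added nodes 22; added edges (19,22,fn); (22,8,fn); (22,18,arg); result: nodes: 2:c1, 4:c2, 8:app, 11:c4, 14:app, 18:c4, 19:app, 20:c3, 21:app, 22:app edges: (8,2,fn); (8,4,arg); (14,8,fn); (14,11,arg); (19,18,arg); (19,22,fn); (21,20,arg); (22,8,fn); (22,18,arg)
step 2: rule r4; match: 0->14, 1->8, 2->2, 3->4, 4->11; deleted nodes 2, 8; deleted edges (8,2,fn); (8,4,arg); (14,8,fn); (14,11,arg); (22,8,fn); added nodes (none); added edges (14,4,arg); (14,11,fn); result: nodes: 4:c2, 11:c4, 14:app, 18:c4, 19:app, 20:c3, 21:app, 22:app edges: (14,4,arg); (14,11,fn); (19,18,arg); (19,22,fn); (21,20,arg); (22,18,arg)
final:
nodes: 4:c2, 11:c4, 14:app, 18:c4, 19:app, 20:c3, 21:app, 22:app
edges: (14,4,arg); (14,11,fn); (19,18,arg); (19,22,fn); (21,20,arg); (22,18,arg)
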